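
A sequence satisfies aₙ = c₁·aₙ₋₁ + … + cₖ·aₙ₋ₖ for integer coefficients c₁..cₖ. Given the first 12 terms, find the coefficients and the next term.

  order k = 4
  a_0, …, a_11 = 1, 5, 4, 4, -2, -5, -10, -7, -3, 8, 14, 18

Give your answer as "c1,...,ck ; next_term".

0,1,-1,-1 ; 9

  a_4 = 0·4 + 1·4 + -1·5 + -1·1 = -2
  a_5 = 0·-2 + 1·4 + -1·4 + -1·5 = -5
  a_6 = 0·-5 + 1·-2 + -1·4 + -1·4 = -10
  a_7 = 0·-10 + 1·-5 + -1·-2 + -1·4 = -7
  a_8 = 0·-7 + 1·-10 + -1·-5 + -1·-2 = -3
  a_9 = 0·-3 + 1·-7 + -1·-10 + -1·-5 = 8
  a_10 = 0·8 + 1·-3 + -1·-7 + -1·-10 = 14
  a_11 = 0·14 + 1·8 + -1·-3 + -1·-7 = 18
  a_12 = 0·18 + 1·14 + -1·8 + -1·-3 = 9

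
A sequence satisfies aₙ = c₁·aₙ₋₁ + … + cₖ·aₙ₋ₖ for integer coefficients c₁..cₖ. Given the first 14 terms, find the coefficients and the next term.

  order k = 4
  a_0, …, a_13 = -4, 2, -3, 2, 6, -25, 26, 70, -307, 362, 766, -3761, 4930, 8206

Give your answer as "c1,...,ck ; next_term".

  a_4 = -2·2 + -4·-3 + 3·2 + 2·-4 = 6
  a_5 = -2·6 + -4·2 + 3·-3 + 2·2 = -25
  a_6 = -2·-25 + -4·6 + 3·2 + 2·-3 = 26
  a_7 = -2·26 + -4·-25 + 3·6 + 2·2 = 70
  a_8 = -2·70 + -4·26 + 3·-25 + 2·6 = -307
  a_9 = -2·-307 + -4·70 + 3·26 + 2·-25 = 362
  a_10 = -2·362 + -4·-307 + 3·70 + 2·26 = 766
  a_11 = -2·766 + -4·362 + 3·-307 + 2·70 = -3761
  a_12 = -2·-3761 + -4·766 + 3·362 + 2·-307 = 4930
  a_13 = -2·4930 + -4·-3761 + 3·766 + 2·362 = 8206
  a_14 = -2·8206 + -4·4930 + 3·-3761 + 2·766 = -45883

-2,-4,3,2 ; -45883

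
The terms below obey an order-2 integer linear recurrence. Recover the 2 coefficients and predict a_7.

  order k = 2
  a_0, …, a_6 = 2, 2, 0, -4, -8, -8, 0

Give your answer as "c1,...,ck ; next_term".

2,-2 ; 16

  a_2 = 2·2 + -2·2 = 0
  a_3 = 2·0 + -2·2 = -4
  a_4 = 2·-4 + -2·0 = -8
  a_5 = 2·-8 + -2·-4 = -8
  a_6 = 2·-8 + -2·-8 = 0
  a_7 = 2·0 + -2·-8 = 16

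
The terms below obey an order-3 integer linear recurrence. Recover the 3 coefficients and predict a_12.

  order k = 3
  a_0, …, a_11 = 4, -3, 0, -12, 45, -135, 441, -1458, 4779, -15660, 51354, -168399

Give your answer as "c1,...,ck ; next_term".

-3,0,-3 ; 552177

  a_3 = -3·0 + 0·-3 + -3·4 = -12
  a_4 = -3·-12 + 0·0 + -3·-3 = 45
  a_5 = -3·45 + 0·-12 + -3·0 = -135
  a_6 = -3·-135 + 0·45 + -3·-12 = 441
  a_7 = -3·441 + 0·-135 + -3·45 = -1458
  a_8 = -3·-1458 + 0·441 + -3·-135 = 4779
  a_9 = -3·4779 + 0·-1458 + -3·441 = -15660
  a_10 = -3·-15660 + 0·4779 + -3·-1458 = 51354
  a_11 = -3·51354 + 0·-15660 + -3·4779 = -168399
  a_12 = -3·-168399 + 0·51354 + -3·-15660 = 552177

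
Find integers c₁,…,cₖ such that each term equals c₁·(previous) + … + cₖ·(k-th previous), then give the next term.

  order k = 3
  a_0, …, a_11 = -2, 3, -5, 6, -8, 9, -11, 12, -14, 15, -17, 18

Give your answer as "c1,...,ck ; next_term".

-1,1,1 ; -20

  a_3 = -1·-5 + 1·3 + 1·-2 = 6
  a_4 = -1·6 + 1·-5 + 1·3 = -8
  a_5 = -1·-8 + 1·6 + 1·-5 = 9
  a_6 = -1·9 + 1·-8 + 1·6 = -11
  a_7 = -1·-11 + 1·9 + 1·-8 = 12
  a_8 = -1·12 + 1·-11 + 1·9 = -14
  a_9 = -1·-14 + 1·12 + 1·-11 = 15
  a_10 = -1·15 + 1·-14 + 1·12 = -17
  a_11 = -1·-17 + 1·15 + 1·-14 = 18
  a_12 = -1·18 + 1·-17 + 1·15 = -20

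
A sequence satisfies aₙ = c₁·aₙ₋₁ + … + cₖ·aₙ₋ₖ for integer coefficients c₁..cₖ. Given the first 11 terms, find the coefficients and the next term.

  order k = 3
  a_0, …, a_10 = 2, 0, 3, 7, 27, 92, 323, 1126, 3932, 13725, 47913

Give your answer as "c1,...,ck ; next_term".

3,2,-1 ; 167257

  a_3 = 3·3 + 2·0 + -1·2 = 7
  a_4 = 3·7 + 2·3 + -1·0 = 27
  a_5 = 3·27 + 2·7 + -1·3 = 92
  a_6 = 3·92 + 2·27 + -1·7 = 323
  a_7 = 3·323 + 2·92 + -1·27 = 1126
  a_8 = 3·1126 + 2·323 + -1·92 = 3932
  a_9 = 3·3932 + 2·1126 + -1·323 = 13725
  a_10 = 3·13725 + 2·3932 + -1·1126 = 47913
  a_11 = 3·47913 + 2·13725 + -1·3932 = 167257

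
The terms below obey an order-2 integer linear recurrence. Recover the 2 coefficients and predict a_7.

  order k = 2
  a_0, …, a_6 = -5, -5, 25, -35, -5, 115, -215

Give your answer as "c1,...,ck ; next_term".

-2,-3 ; 85

  a_2 = -2·-5 + -3·-5 = 25
  a_3 = -2·25 + -3·-5 = -35
  a_4 = -2·-35 + -3·25 = -5
  a_5 = -2·-5 + -3·-35 = 115
  a_6 = -2·115 + -3·-5 = -215
  a_7 = -2·-215 + -3·115 = 85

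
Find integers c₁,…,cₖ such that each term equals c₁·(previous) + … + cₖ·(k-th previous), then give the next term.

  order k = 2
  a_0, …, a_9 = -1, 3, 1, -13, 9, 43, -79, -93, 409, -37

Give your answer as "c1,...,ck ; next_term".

-1,-4 ; -1599

  a_2 = -1·3 + -4·-1 = 1
  a_3 = -1·1 + -4·3 = -13
  a_4 = -1·-13 + -4·1 = 9
  a_5 = -1·9 + -4·-13 = 43
  a_6 = -1·43 + -4·9 = -79
  a_7 = -1·-79 + -4·43 = -93
  a_8 = -1·-93 + -4·-79 = 409
  a_9 = -1·409 + -4·-93 = -37
  a_10 = -1·-37 + -4·409 = -1599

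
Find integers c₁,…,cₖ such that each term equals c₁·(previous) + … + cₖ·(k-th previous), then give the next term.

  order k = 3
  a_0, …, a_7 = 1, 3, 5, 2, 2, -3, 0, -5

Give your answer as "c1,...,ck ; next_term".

  a_3 = 0·5 + 1·3 + -1·1 = 2
  a_4 = 0·2 + 1·5 + -1·3 = 2
  a_5 = 0·2 + 1·2 + -1·5 = -3
  a_6 = 0·-3 + 1·2 + -1·2 = 0
  a_7 = 0·0 + 1·-3 + -1·2 = -5
  a_8 = 0·-5 + 1·0 + -1·-3 = 3

0,1,-1 ; 3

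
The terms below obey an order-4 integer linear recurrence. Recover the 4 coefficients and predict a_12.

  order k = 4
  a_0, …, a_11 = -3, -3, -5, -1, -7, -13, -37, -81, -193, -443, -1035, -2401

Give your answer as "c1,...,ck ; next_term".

  a_4 = 2·-1 + 1·-5 + -1·-3 + 1·-3 = -7
  a_5 = 2·-7 + 1·-1 + -1·-5 + 1·-3 = -13
  a_6 = 2·-13 + 1·-7 + -1·-1 + 1·-5 = -37
  a_7 = 2·-37 + 1·-13 + -1·-7 + 1·-1 = -81
  a_8 = 2·-81 + 1·-37 + -1·-13 + 1·-7 = -193
  a_9 = 2·-193 + 1·-81 + -1·-37 + 1·-13 = -443
  a_10 = 2·-443 + 1·-193 + -1·-81 + 1·-37 = -1035
  a_11 = 2·-1035 + 1·-443 + -1·-193 + 1·-81 = -2401
  a_12 = 2·-2401 + 1·-1035 + -1·-443 + 1·-193 = -5587

2,1,-1,1 ; -5587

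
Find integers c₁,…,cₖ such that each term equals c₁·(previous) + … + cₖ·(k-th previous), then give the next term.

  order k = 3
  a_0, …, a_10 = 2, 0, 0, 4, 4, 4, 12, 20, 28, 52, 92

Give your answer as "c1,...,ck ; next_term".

  a_3 = 1·0 + 0·0 + 2·2 = 4
  a_4 = 1·4 + 0·0 + 2·0 = 4
  a_5 = 1·4 + 0·4 + 2·0 = 4
  a_6 = 1·4 + 0·4 + 2·4 = 12
  a_7 = 1·12 + 0·4 + 2·4 = 20
  a_8 = 1·20 + 0·12 + 2·4 = 28
  a_9 = 1·28 + 0·20 + 2·12 = 52
  a_10 = 1·52 + 0·28 + 2·20 = 92
  a_11 = 1·92 + 0·52 + 2·28 = 148

1,0,2 ; 148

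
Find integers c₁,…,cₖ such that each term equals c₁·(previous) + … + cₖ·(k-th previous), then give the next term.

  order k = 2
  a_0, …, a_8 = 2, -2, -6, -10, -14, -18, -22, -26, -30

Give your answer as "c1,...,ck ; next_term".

  a_2 = 2·-2 + -1·2 = -6
  a_3 = 2·-6 + -1·-2 = -10
  a_4 = 2·-10 + -1·-6 = -14
  a_5 = 2·-14 + -1·-10 = -18
  a_6 = 2·-18 + -1·-14 = -22
  a_7 = 2·-22 + -1·-18 = -26
  a_8 = 2·-26 + -1·-22 = -30
  a_9 = 2·-30 + -1·-26 = -34

2,-1 ; -34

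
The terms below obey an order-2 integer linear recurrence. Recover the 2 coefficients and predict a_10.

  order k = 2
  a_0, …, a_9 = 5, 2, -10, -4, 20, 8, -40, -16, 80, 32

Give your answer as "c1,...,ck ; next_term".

  a_2 = 0·2 + -2·5 = -10
  a_3 = 0·-10 + -2·2 = -4
  a_4 = 0·-4 + -2·-10 = 20
  a_5 = 0·20 + -2·-4 = 8
  a_6 = 0·8 + -2·20 = -40
  a_7 = 0·-40 + -2·8 = -16
  a_8 = 0·-16 + -2·-40 = 80
  a_9 = 0·80 + -2·-16 = 32
  a_10 = 0·32 + -2·80 = -160

0,-2 ; -160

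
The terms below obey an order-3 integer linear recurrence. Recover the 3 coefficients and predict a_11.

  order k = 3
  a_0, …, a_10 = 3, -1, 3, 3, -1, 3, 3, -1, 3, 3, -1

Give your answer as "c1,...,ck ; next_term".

  a_3 = 0·3 + 0·-1 + 1·3 = 3
  a_4 = 0·3 + 0·3 + 1·-1 = -1
  a_5 = 0·-1 + 0·3 + 1·3 = 3
  a_6 = 0·3 + 0·-1 + 1·3 = 3
  a_7 = 0·3 + 0·3 + 1·-1 = -1
  a_8 = 0·-1 + 0·3 + 1·3 = 3
  a_9 = 0·3 + 0·-1 + 1·3 = 3
  a_10 = 0·3 + 0·3 + 1·-1 = -1
  a_11 = 0·-1 + 0·3 + 1·3 = 3

0,0,1 ; 3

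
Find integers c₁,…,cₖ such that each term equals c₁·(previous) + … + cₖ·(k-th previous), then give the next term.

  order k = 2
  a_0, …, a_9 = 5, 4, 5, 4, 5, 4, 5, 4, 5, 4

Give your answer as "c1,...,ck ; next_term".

0,1 ; 5

  a_2 = 0·4 + 1·5 = 5
  a_3 = 0·5 + 1·4 = 4
  a_4 = 0·4 + 1·5 = 5
  a_5 = 0·5 + 1·4 = 4
  a_6 = 0·4 + 1·5 = 5
  a_7 = 0·5 + 1·4 = 4
  a_8 = 0·4 + 1·5 = 5
  a_9 = 0·5 + 1·4 = 4
  a_10 = 0·4 + 1·5 = 5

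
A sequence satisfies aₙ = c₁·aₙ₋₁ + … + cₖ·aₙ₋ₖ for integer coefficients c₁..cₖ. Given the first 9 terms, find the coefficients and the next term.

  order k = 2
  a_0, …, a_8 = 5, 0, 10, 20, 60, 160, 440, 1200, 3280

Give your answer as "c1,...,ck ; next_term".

2,2 ; 8960

  a_2 = 2·0 + 2·5 = 10
  a_3 = 2·10 + 2·0 = 20
  a_4 = 2·20 + 2·10 = 60
  a_5 = 2·60 + 2·20 = 160
  a_6 = 2·160 + 2·60 = 440
  a_7 = 2·440 + 2·160 = 1200
  a_8 = 2·1200 + 2·440 = 3280
  a_9 = 2·3280 + 2·1200 = 8960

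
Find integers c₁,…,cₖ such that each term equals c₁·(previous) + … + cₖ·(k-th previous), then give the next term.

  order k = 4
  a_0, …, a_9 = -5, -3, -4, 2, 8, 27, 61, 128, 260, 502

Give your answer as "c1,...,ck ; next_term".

1,3,-1,-3 ; 971

  a_4 = 1·2 + 3·-4 + -1·-3 + -3·-5 = 8
  a_5 = 1·8 + 3·2 + -1·-4 + -3·-3 = 27
  a_6 = 1·27 + 3·8 + -1·2 + -3·-4 = 61
  a_7 = 1·61 + 3·27 + -1·8 + -3·2 = 128
  a_8 = 1·128 + 3·61 + -1·27 + -3·8 = 260
  a_9 = 1·260 + 3·128 + -1·61 + -3·27 = 502
  a_10 = 1·502 + 3·260 + -1·128 + -3·61 = 971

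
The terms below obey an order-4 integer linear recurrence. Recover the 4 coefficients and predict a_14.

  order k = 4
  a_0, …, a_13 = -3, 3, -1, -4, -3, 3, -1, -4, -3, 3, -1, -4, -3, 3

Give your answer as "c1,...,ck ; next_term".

  a_4 = 0·-4 + 0·-1 + 0·3 + 1·-3 = -3
  a_5 = 0·-3 + 0·-4 + 0·-1 + 1·3 = 3
  a_6 = 0·3 + 0·-3 + 0·-4 + 1·-1 = -1
  a_7 = 0·-1 + 0·3 + 0·-3 + 1·-4 = -4
  a_8 = 0·-4 + 0·-1 + 0·3 + 1·-3 = -3
  a_9 = 0·-3 + 0·-4 + 0·-1 + 1·3 = 3
  a_10 = 0·3 + 0·-3 + 0·-4 + 1·-1 = -1
  a_11 = 0·-1 + 0·3 + 0·-3 + 1·-4 = -4
  a_12 = 0·-4 + 0·-1 + 0·3 + 1·-3 = -3
  a_13 = 0·-3 + 0·-4 + 0·-1 + 1·3 = 3
  a_14 = 0·3 + 0·-3 + 0·-4 + 1·-1 = -1

0,0,0,1 ; -1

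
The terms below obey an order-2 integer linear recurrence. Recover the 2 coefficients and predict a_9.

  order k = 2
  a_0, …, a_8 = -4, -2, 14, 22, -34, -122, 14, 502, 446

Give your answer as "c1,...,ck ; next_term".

  a_2 = 1·-2 + -4·-4 = 14
  a_3 = 1·14 + -4·-2 = 22
  a_4 = 1·22 + -4·14 = -34
  a_5 = 1·-34 + -4·22 = -122
  a_6 = 1·-122 + -4·-34 = 14
  a_7 = 1·14 + -4·-122 = 502
  a_8 = 1·502 + -4·14 = 446
  a_9 = 1·446 + -4·502 = -1562

1,-4 ; -1562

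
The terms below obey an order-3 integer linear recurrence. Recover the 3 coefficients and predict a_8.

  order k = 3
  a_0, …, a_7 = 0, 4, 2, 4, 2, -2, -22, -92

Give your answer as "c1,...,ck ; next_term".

4,-1,-3 ; -340

  a_3 = 4·2 + -1·4 + -3·0 = 4
  a_4 = 4·4 + -1·2 + -3·4 = 2
  a_5 = 4·2 + -1·4 + -3·2 = -2
  a_6 = 4·-2 + -1·2 + -3·4 = -22
  a_7 = 4·-22 + -1·-2 + -3·2 = -92
  a_8 = 4·-92 + -1·-22 + -3·-2 = -340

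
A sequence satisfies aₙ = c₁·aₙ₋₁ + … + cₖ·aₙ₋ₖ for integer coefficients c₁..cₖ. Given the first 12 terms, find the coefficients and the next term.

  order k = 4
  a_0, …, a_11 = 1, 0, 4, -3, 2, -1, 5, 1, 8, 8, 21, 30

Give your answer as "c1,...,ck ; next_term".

1,1,0,1 ; 59

  a_4 = 1·-3 + 1·4 + 0·0 + 1·1 = 2
  a_5 = 1·2 + 1·-3 + 0·4 + 1·0 = -1
  a_6 = 1·-1 + 1·2 + 0·-3 + 1·4 = 5
  a_7 = 1·5 + 1·-1 + 0·2 + 1·-3 = 1
  a_8 = 1·1 + 1·5 + 0·-1 + 1·2 = 8
  a_9 = 1·8 + 1·1 + 0·5 + 1·-1 = 8
  a_10 = 1·8 + 1·8 + 0·1 + 1·5 = 21
  a_11 = 1·21 + 1·8 + 0·8 + 1·1 = 30
  a_12 = 1·30 + 1·21 + 0·8 + 1·8 = 59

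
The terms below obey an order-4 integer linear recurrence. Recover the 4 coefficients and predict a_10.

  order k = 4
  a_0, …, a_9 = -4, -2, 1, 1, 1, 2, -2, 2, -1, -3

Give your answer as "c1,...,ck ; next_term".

  a_4 = -1·1 + 0·1 + 1·-2 + -1·-4 = 1
  a_5 = -1·1 + 0·1 + 1·1 + -1·-2 = 2
  a_6 = -1·2 + 0·1 + 1·1 + -1·1 = -2
  a_7 = -1·-2 + 0·2 + 1·1 + -1·1 = 2
  a_8 = -1·2 + 0·-2 + 1·2 + -1·1 = -1
  a_9 = -1·-1 + 0·2 + 1·-2 + -1·2 = -3
  a_10 = -1·-3 + 0·-1 + 1·2 + -1·-2 = 7

-1,0,1,-1 ; 7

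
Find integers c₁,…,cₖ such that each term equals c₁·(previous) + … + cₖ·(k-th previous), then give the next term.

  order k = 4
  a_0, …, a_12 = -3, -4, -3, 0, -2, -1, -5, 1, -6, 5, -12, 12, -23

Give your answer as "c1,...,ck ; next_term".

0,1,-1,1 ; 29

  a_4 = 0·0 + 1·-3 + -1·-4 + 1·-3 = -2
  a_5 = 0·-2 + 1·0 + -1·-3 + 1·-4 = -1
  a_6 = 0·-1 + 1·-2 + -1·0 + 1·-3 = -5
  a_7 = 0·-5 + 1·-1 + -1·-2 + 1·0 = 1
  a_8 = 0·1 + 1·-5 + -1·-1 + 1·-2 = -6
  a_9 = 0·-6 + 1·1 + -1·-5 + 1·-1 = 5
  a_10 = 0·5 + 1·-6 + -1·1 + 1·-5 = -12
  a_11 = 0·-12 + 1·5 + -1·-6 + 1·1 = 12
  a_12 = 0·12 + 1·-12 + -1·5 + 1·-6 = -23
  a_13 = 0·-23 + 1·12 + -1·-12 + 1·5 = 29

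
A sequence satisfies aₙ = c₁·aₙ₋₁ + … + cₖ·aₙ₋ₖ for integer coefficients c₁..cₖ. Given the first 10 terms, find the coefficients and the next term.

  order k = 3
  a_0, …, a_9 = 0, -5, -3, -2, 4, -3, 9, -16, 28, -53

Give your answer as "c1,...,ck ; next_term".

  a_3 = -1·-3 + 1·-5 + -1·0 = -2
  a_4 = -1·-2 + 1·-3 + -1·-5 = 4
  a_5 = -1·4 + 1·-2 + -1·-3 = -3
  a_6 = -1·-3 + 1·4 + -1·-2 = 9
  a_7 = -1·9 + 1·-3 + -1·4 = -16
  a_8 = -1·-16 + 1·9 + -1·-3 = 28
  a_9 = -1·28 + 1·-16 + -1·9 = -53
  a_10 = -1·-53 + 1·28 + -1·-16 = 97

-1,1,-1 ; 97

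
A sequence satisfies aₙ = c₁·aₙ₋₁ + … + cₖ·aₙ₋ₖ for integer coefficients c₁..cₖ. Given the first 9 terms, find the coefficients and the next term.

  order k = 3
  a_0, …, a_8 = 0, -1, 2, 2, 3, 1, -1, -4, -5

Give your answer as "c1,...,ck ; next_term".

  a_3 = 1·2 + 0·-1 + -1·0 = 2
  a_4 = 1·2 + 0·2 + -1·-1 = 3
  a_5 = 1·3 + 0·2 + -1·2 = 1
  a_6 = 1·1 + 0·3 + -1·2 = -1
  a_7 = 1·-1 + 0·1 + -1·3 = -4
  a_8 = 1·-4 + 0·-1 + -1·1 = -5
  a_9 = 1·-5 + 0·-4 + -1·-1 = -4

1,0,-1 ; -4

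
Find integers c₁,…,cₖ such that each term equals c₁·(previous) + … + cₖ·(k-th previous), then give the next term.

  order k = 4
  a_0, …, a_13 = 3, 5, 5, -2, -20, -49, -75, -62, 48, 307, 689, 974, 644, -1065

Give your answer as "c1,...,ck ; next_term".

3,-3,-1,2 ; -4723

  a_4 = 3·-2 + -3·5 + -1·5 + 2·3 = -20
  a_5 = 3·-20 + -3·-2 + -1·5 + 2·5 = -49
  a_6 = 3·-49 + -3·-20 + -1·-2 + 2·5 = -75
  a_7 = 3·-75 + -3·-49 + -1·-20 + 2·-2 = -62
  a_8 = 3·-62 + -3·-75 + -1·-49 + 2·-20 = 48
  a_9 = 3·48 + -3·-62 + -1·-75 + 2·-49 = 307
  a_10 = 3·307 + -3·48 + -1·-62 + 2·-75 = 689
  a_11 = 3·689 + -3·307 + -1·48 + 2·-62 = 974
  a_12 = 3·974 + -3·689 + -1·307 + 2·48 = 644
  a_13 = 3·644 + -3·974 + -1·689 + 2·307 = -1065
  a_14 = 3·-1065 + -3·644 + -1·974 + 2·689 = -4723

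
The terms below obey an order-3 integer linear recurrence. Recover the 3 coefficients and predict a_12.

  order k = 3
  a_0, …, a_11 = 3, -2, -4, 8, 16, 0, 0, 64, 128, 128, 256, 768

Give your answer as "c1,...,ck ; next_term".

2,-2,4 ; 1536

  a_3 = 2·-4 + -2·-2 + 4·3 = 8
  a_4 = 2·8 + -2·-4 + 4·-2 = 16
  a_5 = 2·16 + -2·8 + 4·-4 = 0
  a_6 = 2·0 + -2·16 + 4·8 = 0
  a_7 = 2·0 + -2·0 + 4·16 = 64
  a_8 = 2·64 + -2·0 + 4·0 = 128
  a_9 = 2·128 + -2·64 + 4·0 = 128
  a_10 = 2·128 + -2·128 + 4·64 = 256
  a_11 = 2·256 + -2·128 + 4·128 = 768
  a_12 = 2·768 + -2·256 + 4·128 = 1536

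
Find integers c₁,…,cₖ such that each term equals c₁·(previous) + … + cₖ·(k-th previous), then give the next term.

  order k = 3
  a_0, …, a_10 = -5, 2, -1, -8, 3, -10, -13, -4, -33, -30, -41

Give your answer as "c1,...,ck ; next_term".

  a_3 = 0·-1 + 1·2 + 2·-5 = -8
  a_4 = 0·-8 + 1·-1 + 2·2 = 3
  a_5 = 0·3 + 1·-8 + 2·-1 = -10
  a_6 = 0·-10 + 1·3 + 2·-8 = -13
  a_7 = 0·-13 + 1·-10 + 2·3 = -4
  a_8 = 0·-4 + 1·-13 + 2·-10 = -33
  a_9 = 0·-33 + 1·-4 + 2·-13 = -30
  a_10 = 0·-30 + 1·-33 + 2·-4 = -41
  a_11 = 0·-41 + 1·-30 + 2·-33 = -96

0,1,2 ; -96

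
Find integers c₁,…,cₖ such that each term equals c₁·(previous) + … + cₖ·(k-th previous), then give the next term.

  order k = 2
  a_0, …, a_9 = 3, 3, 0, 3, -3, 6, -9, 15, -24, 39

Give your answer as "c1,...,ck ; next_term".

  a_2 = -1·3 + 1·3 = 0
  a_3 = -1·0 + 1·3 = 3
  a_4 = -1·3 + 1·0 = -3
  a_5 = -1·-3 + 1·3 = 6
  a_6 = -1·6 + 1·-3 = -9
  a_7 = -1·-9 + 1·6 = 15
  a_8 = -1·15 + 1·-9 = -24
  a_9 = -1·-24 + 1·15 = 39
  a_10 = -1·39 + 1·-24 = -63

-1,1 ; -63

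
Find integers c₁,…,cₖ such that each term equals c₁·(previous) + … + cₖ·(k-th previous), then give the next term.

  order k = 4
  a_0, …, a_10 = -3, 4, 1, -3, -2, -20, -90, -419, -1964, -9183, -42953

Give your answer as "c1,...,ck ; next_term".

  a_4 = 4·-3 + 3·1 + 1·4 + -1·-3 = -2
  a_5 = 4·-2 + 3·-3 + 1·1 + -1·4 = -20
  a_6 = 4·-20 + 3·-2 + 1·-3 + -1·1 = -90
  a_7 = 4·-90 + 3·-20 + 1·-2 + -1·-3 = -419
  a_8 = 4·-419 + 3·-90 + 1·-20 + -1·-2 = -1964
  a_9 = 4·-1964 + 3·-419 + 1·-90 + -1·-20 = -9183
  a_10 = 4·-9183 + 3·-1964 + 1·-419 + -1·-90 = -42953
  a_11 = 4·-42953 + 3·-9183 + 1·-1964 + -1·-419 = -200906

4,3,1,-1 ; -200906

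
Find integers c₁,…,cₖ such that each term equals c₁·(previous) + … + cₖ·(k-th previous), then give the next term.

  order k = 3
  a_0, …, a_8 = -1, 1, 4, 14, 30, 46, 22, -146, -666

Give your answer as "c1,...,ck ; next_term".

3,-2,-4 ; -1794

  a_3 = 3·4 + -2·1 + -4·-1 = 14
  a_4 = 3·14 + -2·4 + -4·1 = 30
  a_5 = 3·30 + -2·14 + -4·4 = 46
  a_6 = 3·46 + -2·30 + -4·14 = 22
  a_7 = 3·22 + -2·46 + -4·30 = -146
  a_8 = 3·-146 + -2·22 + -4·46 = -666
  a_9 = 3·-666 + -2·-146 + -4·22 = -1794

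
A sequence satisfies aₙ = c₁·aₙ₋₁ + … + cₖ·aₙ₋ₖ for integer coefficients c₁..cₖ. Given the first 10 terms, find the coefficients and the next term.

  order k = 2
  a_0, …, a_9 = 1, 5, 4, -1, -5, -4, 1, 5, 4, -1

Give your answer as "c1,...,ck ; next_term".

1,-1 ; -5

  a_2 = 1·5 + -1·1 = 4
  a_3 = 1·4 + -1·5 = -1
  a_4 = 1·-1 + -1·4 = -5
  a_5 = 1·-5 + -1·-1 = -4
  a_6 = 1·-4 + -1·-5 = 1
  a_7 = 1·1 + -1·-4 = 5
  a_8 = 1·5 + -1·1 = 4
  a_9 = 1·4 + -1·5 = -1
  a_10 = 1·-1 + -1·4 = -5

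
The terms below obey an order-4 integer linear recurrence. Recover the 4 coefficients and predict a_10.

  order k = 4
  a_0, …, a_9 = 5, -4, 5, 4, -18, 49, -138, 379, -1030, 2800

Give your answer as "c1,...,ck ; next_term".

  a_4 = -3·4 + -1·5 + -1·-4 + -1·5 = -18
  a_5 = -3·-18 + -1·4 + -1·5 + -1·-4 = 49
  a_6 = -3·49 + -1·-18 + -1·4 + -1·5 = -138
  a_7 = -3·-138 + -1·49 + -1·-18 + -1·4 = 379
  a_8 = -3·379 + -1·-138 + -1·49 + -1·-18 = -1030
  a_9 = -3·-1030 + -1·379 + -1·-138 + -1·49 = 2800
  a_10 = -3·2800 + -1·-1030 + -1·379 + -1·-138 = -7611

-3,-1,-1,-1 ; -7611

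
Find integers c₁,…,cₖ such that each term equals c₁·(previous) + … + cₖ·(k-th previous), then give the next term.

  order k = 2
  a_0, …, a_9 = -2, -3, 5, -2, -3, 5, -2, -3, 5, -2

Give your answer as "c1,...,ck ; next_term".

  a_2 = -1·-3 + -1·-2 = 5
  a_3 = -1·5 + -1·-3 = -2
  a_4 = -1·-2 + -1·5 = -3
  a_5 = -1·-3 + -1·-2 = 5
  a_6 = -1·5 + -1·-3 = -2
  a_7 = -1·-2 + -1·5 = -3
  a_8 = -1·-3 + -1·-2 = 5
  a_9 = -1·5 + -1·-3 = -2
  a_10 = -1·-2 + -1·5 = -3

-1,-1 ; -3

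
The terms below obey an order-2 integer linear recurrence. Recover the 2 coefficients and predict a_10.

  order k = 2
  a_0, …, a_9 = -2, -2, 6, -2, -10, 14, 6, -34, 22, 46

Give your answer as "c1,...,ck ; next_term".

-1,-2 ; -90

  a_2 = -1·-2 + -2·-2 = 6
  a_3 = -1·6 + -2·-2 = -2
  a_4 = -1·-2 + -2·6 = -10
  a_5 = -1·-10 + -2·-2 = 14
  a_6 = -1·14 + -2·-10 = 6
  a_7 = -1·6 + -2·14 = -34
  a_8 = -1·-34 + -2·6 = 22
  a_9 = -1·22 + -2·-34 = 46
  a_10 = -1·46 + -2·22 = -90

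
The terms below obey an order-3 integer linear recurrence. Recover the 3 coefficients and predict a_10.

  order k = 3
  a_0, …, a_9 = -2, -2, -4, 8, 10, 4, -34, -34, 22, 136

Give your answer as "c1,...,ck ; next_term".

  a_3 = 0·-4 + -1·-2 + -3·-2 = 8
  a_4 = 0·8 + -1·-4 + -3·-2 = 10
  a_5 = 0·10 + -1·8 + -3·-4 = 4
  a_6 = 0·4 + -1·10 + -3·8 = -34
  a_7 = 0·-34 + -1·4 + -3·10 = -34
  a_8 = 0·-34 + -1·-34 + -3·4 = 22
  a_9 = 0·22 + -1·-34 + -3·-34 = 136
  a_10 = 0·136 + -1·22 + -3·-34 = 80

0,-1,-3 ; 80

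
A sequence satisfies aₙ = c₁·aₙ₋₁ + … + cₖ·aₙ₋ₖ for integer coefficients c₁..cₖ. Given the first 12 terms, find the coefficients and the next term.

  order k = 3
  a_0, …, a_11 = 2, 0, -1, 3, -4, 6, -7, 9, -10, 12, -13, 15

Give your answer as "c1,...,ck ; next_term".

  a_3 = -1·-1 + 1·0 + 1·2 = 3
  a_4 = -1·3 + 1·-1 + 1·0 = -4
  a_5 = -1·-4 + 1·3 + 1·-1 = 6
  a_6 = -1·6 + 1·-4 + 1·3 = -7
  a_7 = -1·-7 + 1·6 + 1·-4 = 9
  a_8 = -1·9 + 1·-7 + 1·6 = -10
  a_9 = -1·-10 + 1·9 + 1·-7 = 12
  a_10 = -1·12 + 1·-10 + 1·9 = -13
  a_11 = -1·-13 + 1·12 + 1·-10 = 15
  a_12 = -1·15 + 1·-13 + 1·12 = -16

-1,1,1 ; -16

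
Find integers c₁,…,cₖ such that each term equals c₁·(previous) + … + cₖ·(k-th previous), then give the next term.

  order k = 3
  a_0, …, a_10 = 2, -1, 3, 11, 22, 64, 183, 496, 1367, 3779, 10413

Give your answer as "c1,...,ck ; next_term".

2,1,3 ; 28706

  a_3 = 2·3 + 1·-1 + 3·2 = 11
  a_4 = 2·11 + 1·3 + 3·-1 = 22
  a_5 = 2·22 + 1·11 + 3·3 = 64
  a_6 = 2·64 + 1·22 + 3·11 = 183
  a_7 = 2·183 + 1·64 + 3·22 = 496
  a_8 = 2·496 + 1·183 + 3·64 = 1367
  a_9 = 2·1367 + 1·496 + 3·183 = 3779
  a_10 = 2·3779 + 1·1367 + 3·496 = 10413
  a_11 = 2·10413 + 1·3779 + 3·1367 = 28706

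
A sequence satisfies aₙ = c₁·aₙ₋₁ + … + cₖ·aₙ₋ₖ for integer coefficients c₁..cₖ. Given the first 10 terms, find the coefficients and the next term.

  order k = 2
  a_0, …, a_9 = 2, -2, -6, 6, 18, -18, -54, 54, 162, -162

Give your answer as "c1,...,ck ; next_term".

  a_2 = 0·-2 + -3·2 = -6
  a_3 = 0·-6 + -3·-2 = 6
  a_4 = 0·6 + -3·-6 = 18
  a_5 = 0·18 + -3·6 = -18
  a_6 = 0·-18 + -3·18 = -54
  a_7 = 0·-54 + -3·-18 = 54
  a_8 = 0·54 + -3·-54 = 162
  a_9 = 0·162 + -3·54 = -162
  a_10 = 0·-162 + -3·162 = -486

0,-3 ; -486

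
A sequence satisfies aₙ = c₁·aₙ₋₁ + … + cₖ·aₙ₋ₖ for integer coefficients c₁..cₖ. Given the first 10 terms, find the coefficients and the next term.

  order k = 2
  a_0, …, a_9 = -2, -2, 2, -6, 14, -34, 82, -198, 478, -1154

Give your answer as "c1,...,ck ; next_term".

-2,1 ; 2786

  a_2 = -2·-2 + 1·-2 = 2
  a_3 = -2·2 + 1·-2 = -6
  a_4 = -2·-6 + 1·2 = 14
  a_5 = -2·14 + 1·-6 = -34
  a_6 = -2·-34 + 1·14 = 82
  a_7 = -2·82 + 1·-34 = -198
  a_8 = -2·-198 + 1·82 = 478
  a_9 = -2·478 + 1·-198 = -1154
  a_10 = -2·-1154 + 1·478 = 2786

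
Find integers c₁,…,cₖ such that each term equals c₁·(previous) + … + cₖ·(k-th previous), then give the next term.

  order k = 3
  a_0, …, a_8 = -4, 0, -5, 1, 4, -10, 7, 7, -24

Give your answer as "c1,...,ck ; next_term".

  a_3 = -1·-5 + -1·0 + 1·-4 = 1
  a_4 = -1·1 + -1·-5 + 1·0 = 4
  a_5 = -1·4 + -1·1 + 1·-5 = -10
  a_6 = -1·-10 + -1·4 + 1·1 = 7
  a_7 = -1·7 + -1·-10 + 1·4 = 7
  a_8 = -1·7 + -1·7 + 1·-10 = -24
  a_9 = -1·-24 + -1·7 + 1·7 = 24

-1,-1,1 ; 24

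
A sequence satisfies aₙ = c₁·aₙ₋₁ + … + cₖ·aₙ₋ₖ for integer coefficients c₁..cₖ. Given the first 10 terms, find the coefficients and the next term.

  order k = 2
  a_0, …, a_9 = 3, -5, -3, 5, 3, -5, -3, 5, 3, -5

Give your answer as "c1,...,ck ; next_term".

  a_2 = 0·-5 + -1·3 = -3
  a_3 = 0·-3 + -1·-5 = 5
  a_4 = 0·5 + -1·-3 = 3
  a_5 = 0·3 + -1·5 = -5
  a_6 = 0·-5 + -1·3 = -3
  a_7 = 0·-3 + -1·-5 = 5
  a_8 = 0·5 + -1·-3 = 3
  a_9 = 0·3 + -1·5 = -5
  a_10 = 0·-5 + -1·3 = -3

0,-1 ; -3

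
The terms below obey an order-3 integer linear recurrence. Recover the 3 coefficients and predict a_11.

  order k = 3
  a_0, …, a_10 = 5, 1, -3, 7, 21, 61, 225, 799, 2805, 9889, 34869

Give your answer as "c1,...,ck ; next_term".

  a_3 = 3·-3 + 1·1 + 3·5 = 7
  a_4 = 3·7 + 1·-3 + 3·1 = 21
  a_5 = 3·21 + 1·7 + 3·-3 = 61
  a_6 = 3·61 + 1·21 + 3·7 = 225
  a_7 = 3·225 + 1·61 + 3·21 = 799
  a_8 = 3·799 + 1·225 + 3·61 = 2805
  a_9 = 3·2805 + 1·799 + 3·225 = 9889
  a_10 = 3·9889 + 1·2805 + 3·799 = 34869
  a_11 = 3·34869 + 1·9889 + 3·2805 = 122911

3,1,3 ; 122911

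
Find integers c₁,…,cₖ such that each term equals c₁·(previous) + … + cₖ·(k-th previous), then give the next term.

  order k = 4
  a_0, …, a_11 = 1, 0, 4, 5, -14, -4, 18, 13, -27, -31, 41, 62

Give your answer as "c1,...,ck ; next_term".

-1,-2,-2,-1 ; -55

  a_4 = -1·5 + -2·4 + -2·0 + -1·1 = -14
  a_5 = -1·-14 + -2·5 + -2·4 + -1·0 = -4
  a_6 = -1·-4 + -2·-14 + -2·5 + -1·4 = 18
  a_7 = -1·18 + -2·-4 + -2·-14 + -1·5 = 13
  a_8 = -1·13 + -2·18 + -2·-4 + -1·-14 = -27
  a_9 = -1·-27 + -2·13 + -2·18 + -1·-4 = -31
  a_10 = -1·-31 + -2·-27 + -2·13 + -1·18 = 41
  a_11 = -1·41 + -2·-31 + -2·-27 + -1·13 = 62
  a_12 = -1·62 + -2·41 + -2·-31 + -1·-27 = -55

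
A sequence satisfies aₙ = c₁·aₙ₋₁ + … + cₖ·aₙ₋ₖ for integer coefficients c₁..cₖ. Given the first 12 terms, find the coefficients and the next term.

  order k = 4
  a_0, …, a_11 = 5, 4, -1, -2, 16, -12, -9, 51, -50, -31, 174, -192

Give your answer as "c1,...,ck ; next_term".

  a_4 = -1·-2 + -1·-1 + 2·4 + 1·5 = 16
  a_5 = -1·16 + -1·-2 + 2·-1 + 1·4 = -12
  a_6 = -1·-12 + -1·16 + 2·-2 + 1·-1 = -9
  a_7 = -1·-9 + -1·-12 + 2·16 + 1·-2 = 51
  a_8 = -1·51 + -1·-9 + 2·-12 + 1·16 = -50
  a_9 = -1·-50 + -1·51 + 2·-9 + 1·-12 = -31
  a_10 = -1·-31 + -1·-50 + 2·51 + 1·-9 = 174
  a_11 = -1·174 + -1·-31 + 2·-50 + 1·51 = -192
  a_12 = -1·-192 + -1·174 + 2·-31 + 1·-50 = -94

-1,-1,2,1 ; -94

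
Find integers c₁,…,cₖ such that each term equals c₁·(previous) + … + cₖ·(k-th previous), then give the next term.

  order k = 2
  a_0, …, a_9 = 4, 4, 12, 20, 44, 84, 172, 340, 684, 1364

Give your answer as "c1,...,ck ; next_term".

1,2 ; 2732

  a_2 = 1·4 + 2·4 = 12
  a_3 = 1·12 + 2·4 = 20
  a_4 = 1·20 + 2·12 = 44
  a_5 = 1·44 + 2·20 = 84
  a_6 = 1·84 + 2·44 = 172
  a_7 = 1·172 + 2·84 = 340
  a_8 = 1·340 + 2·172 = 684
  a_9 = 1·684 + 2·340 = 1364
  a_10 = 1·1364 + 2·684 = 2732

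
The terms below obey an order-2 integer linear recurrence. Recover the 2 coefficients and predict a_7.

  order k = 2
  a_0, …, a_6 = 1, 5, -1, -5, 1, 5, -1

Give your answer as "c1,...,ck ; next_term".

  a_2 = 0·5 + -1·1 = -1
  a_3 = 0·-1 + -1·5 = -5
  a_4 = 0·-5 + -1·-1 = 1
  a_5 = 0·1 + -1·-5 = 5
  a_6 = 0·5 + -1·1 = -1
  a_7 = 0·-1 + -1·5 = -5

0,-1 ; -5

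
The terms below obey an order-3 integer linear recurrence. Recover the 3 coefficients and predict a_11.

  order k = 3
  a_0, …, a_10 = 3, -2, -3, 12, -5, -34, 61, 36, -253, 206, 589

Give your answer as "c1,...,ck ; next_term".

  a_3 = -1·-3 + -3·-2 + 1·3 = 12
  a_4 = -1·12 + -3·-3 + 1·-2 = -5
  a_5 = -1·-5 + -3·12 + 1·-3 = -34
  a_6 = -1·-34 + -3·-5 + 1·12 = 61
  a_7 = -1·61 + -3·-34 + 1·-5 = 36
  a_8 = -1·36 + -3·61 + 1·-34 = -253
  a_9 = -1·-253 + -3·36 + 1·61 = 206
  a_10 = -1·206 + -3·-253 + 1·36 = 589
  a_11 = -1·589 + -3·206 + 1·-253 = -1460

-1,-3,1 ; -1460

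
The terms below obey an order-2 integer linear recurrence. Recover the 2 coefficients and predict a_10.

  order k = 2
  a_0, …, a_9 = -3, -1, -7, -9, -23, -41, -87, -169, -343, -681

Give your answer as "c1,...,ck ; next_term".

1,2 ; -1367

  a_2 = 1·-1 + 2·-3 = -7
  a_3 = 1·-7 + 2·-1 = -9
  a_4 = 1·-9 + 2·-7 = -23
  a_5 = 1·-23 + 2·-9 = -41
  a_6 = 1·-41 + 2·-23 = -87
  a_7 = 1·-87 + 2·-41 = -169
  a_8 = 1·-169 + 2·-87 = -343
  a_9 = 1·-343 + 2·-169 = -681
  a_10 = 1·-681 + 2·-343 = -1367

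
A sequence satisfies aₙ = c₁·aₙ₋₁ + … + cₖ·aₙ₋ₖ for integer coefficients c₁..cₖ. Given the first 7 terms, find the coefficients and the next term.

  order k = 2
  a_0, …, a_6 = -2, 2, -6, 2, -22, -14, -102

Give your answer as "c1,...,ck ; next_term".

  a_2 = 1·2 + 4·-2 = -6
  a_3 = 1·-6 + 4·2 = 2
  a_4 = 1·2 + 4·-6 = -22
  a_5 = 1·-22 + 4·2 = -14
  a_6 = 1·-14 + 4·-22 = -102
  a_7 = 1·-102 + 4·-14 = -158

1,4 ; -158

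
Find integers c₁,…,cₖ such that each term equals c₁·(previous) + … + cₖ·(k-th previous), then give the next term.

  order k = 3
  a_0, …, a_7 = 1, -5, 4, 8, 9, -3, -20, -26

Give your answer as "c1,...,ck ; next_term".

  a_3 = 1·4 + -1·-5 + -1·1 = 8
  a_4 = 1·8 + -1·4 + -1·-5 = 9
  a_5 = 1·9 + -1·8 + -1·4 = -3
  a_6 = 1·-3 + -1·9 + -1·8 = -20
  a_7 = 1·-20 + -1·-3 + -1·9 = -26
  a_8 = 1·-26 + -1·-20 + -1·-3 = -3

1,-1,-1 ; -3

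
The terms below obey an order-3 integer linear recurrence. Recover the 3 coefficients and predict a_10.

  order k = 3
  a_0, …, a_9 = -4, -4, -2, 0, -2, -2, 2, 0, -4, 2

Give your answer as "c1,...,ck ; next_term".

0,-1,1 ; 4

  a_3 = 0·-2 + -1·-4 + 1·-4 = 0
  a_4 = 0·0 + -1·-2 + 1·-4 = -2
  a_5 = 0·-2 + -1·0 + 1·-2 = -2
  a_6 = 0·-2 + -1·-2 + 1·0 = 2
  a_7 = 0·2 + -1·-2 + 1·-2 = 0
  a_8 = 0·0 + -1·2 + 1·-2 = -4
  a_9 = 0·-4 + -1·0 + 1·2 = 2
  a_10 = 0·2 + -1·-4 + 1·0 = 4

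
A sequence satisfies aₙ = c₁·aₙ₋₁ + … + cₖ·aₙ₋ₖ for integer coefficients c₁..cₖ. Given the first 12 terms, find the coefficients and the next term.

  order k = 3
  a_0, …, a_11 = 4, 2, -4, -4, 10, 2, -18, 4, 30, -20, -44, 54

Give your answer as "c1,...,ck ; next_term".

  a_3 = -1·-4 + -2·2 + -1·4 = -4
  a_4 = -1·-4 + -2·-4 + -1·2 = 10
  a_5 = -1·10 + -2·-4 + -1·-4 = 2
  a_6 = -1·2 + -2·10 + -1·-4 = -18
  a_7 = -1·-18 + -2·2 + -1·10 = 4
  a_8 = -1·4 + -2·-18 + -1·2 = 30
  a_9 = -1·30 + -2·4 + -1·-18 = -20
  a_10 = -1·-20 + -2·30 + -1·4 = -44
  a_11 = -1·-44 + -2·-20 + -1·30 = 54
  a_12 = -1·54 + -2·-44 + -1·-20 = 54

-1,-2,-1 ; 54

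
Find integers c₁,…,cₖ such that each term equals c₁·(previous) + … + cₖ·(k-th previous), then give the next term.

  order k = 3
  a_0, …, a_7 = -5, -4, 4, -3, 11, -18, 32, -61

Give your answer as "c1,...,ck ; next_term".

  a_3 = -1·4 + 1·-4 + -1·-5 = -3
  a_4 = -1·-3 + 1·4 + -1·-4 = 11
  a_5 = -1·11 + 1·-3 + -1·4 = -18
  a_6 = -1·-18 + 1·11 + -1·-3 = 32
  a_7 = -1·32 + 1·-18 + -1·11 = -61
  a_8 = -1·-61 + 1·32 + -1·-18 = 111

-1,1,-1 ; 111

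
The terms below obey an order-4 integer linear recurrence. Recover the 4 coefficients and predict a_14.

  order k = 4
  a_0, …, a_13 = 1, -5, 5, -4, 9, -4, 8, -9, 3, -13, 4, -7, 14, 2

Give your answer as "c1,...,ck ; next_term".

  a_4 = 0·-4 + 1·5 + -1·-5 + -1·1 = 9
  a_5 = 0·9 + 1·-4 + -1·5 + -1·-5 = -4
  a_6 = 0·-4 + 1·9 + -1·-4 + -1·5 = 8
  a_7 = 0·8 + 1·-4 + -1·9 + -1·-4 = -9
  a_8 = 0·-9 + 1·8 + -1·-4 + -1·9 = 3
  a_9 = 0·3 + 1·-9 + -1·8 + -1·-4 = -13
  a_10 = 0·-13 + 1·3 + -1·-9 + -1·8 = 4
  a_11 = 0·4 + 1·-13 + -1·3 + -1·-9 = -7
  a_12 = 0·-7 + 1·4 + -1·-13 + -1·3 = 14
  a_13 = 0·14 + 1·-7 + -1·4 + -1·-13 = 2
  a_14 = 0·2 + 1·14 + -1·-7 + -1·4 = 17

0,1,-1,-1 ; 17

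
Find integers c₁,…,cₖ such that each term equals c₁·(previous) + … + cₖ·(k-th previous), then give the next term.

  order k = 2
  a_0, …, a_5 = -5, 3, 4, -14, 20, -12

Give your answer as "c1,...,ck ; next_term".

  a_2 = -2·3 + -2·-5 = 4
  a_3 = -2·4 + -2·3 = -14
  a_4 = -2·-14 + -2·4 = 20
  a_5 = -2·20 + -2·-14 = -12
  a_6 = -2·-12 + -2·20 = -16

-2,-2 ; -16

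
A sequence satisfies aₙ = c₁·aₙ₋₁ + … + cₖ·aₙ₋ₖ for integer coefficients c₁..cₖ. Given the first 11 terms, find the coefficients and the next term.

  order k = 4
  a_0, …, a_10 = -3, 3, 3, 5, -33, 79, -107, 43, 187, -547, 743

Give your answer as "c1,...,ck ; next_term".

  a_4 = -3·5 + -4·3 + -1·3 + 1·-3 = -33
  a_5 = -3·-33 + -4·5 + -1·3 + 1·3 = 79
  a_6 = -3·79 + -4·-33 + -1·5 + 1·3 = -107
  a_7 = -3·-107 + -4·79 + -1·-33 + 1·5 = 43
  a_8 = -3·43 + -4·-107 + -1·79 + 1·-33 = 187
  a_9 = -3·187 + -4·43 + -1·-107 + 1·79 = -547
  a_10 = -3·-547 + -4·187 + -1·43 + 1·-107 = 743
  a_11 = -3·743 + -4·-547 + -1·187 + 1·43 = -185

-3,-4,-1,1 ; -185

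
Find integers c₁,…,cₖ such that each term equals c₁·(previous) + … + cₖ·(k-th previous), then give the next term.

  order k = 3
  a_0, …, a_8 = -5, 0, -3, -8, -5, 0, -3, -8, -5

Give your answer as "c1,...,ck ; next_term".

1,-1,1 ; 0

  a_3 = 1·-3 + -1·0 + 1·-5 = -8
  a_4 = 1·-8 + -1·-3 + 1·0 = -5
  a_5 = 1·-5 + -1·-8 + 1·-3 = 0
  a_6 = 1·0 + -1·-5 + 1·-8 = -3
  a_7 = 1·-3 + -1·0 + 1·-5 = -8
  a_8 = 1·-8 + -1·-3 + 1·0 = -5
  a_9 = 1·-5 + -1·-8 + 1·-3 = 0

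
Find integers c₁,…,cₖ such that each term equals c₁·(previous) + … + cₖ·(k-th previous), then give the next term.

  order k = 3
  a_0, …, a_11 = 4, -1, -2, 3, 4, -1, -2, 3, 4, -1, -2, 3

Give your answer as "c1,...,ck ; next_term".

  a_3 = 1·-2 + -1·-1 + 1·4 = 3
  a_4 = 1·3 + -1·-2 + 1·-1 = 4
  a_5 = 1·4 + -1·3 + 1·-2 = -1
  a_6 = 1·-1 + -1·4 + 1·3 = -2
  a_7 = 1·-2 + -1·-1 + 1·4 = 3
  a_8 = 1·3 + -1·-2 + 1·-1 = 4
  a_9 = 1·4 + -1·3 + 1·-2 = -1
  a_10 = 1·-1 + -1·4 + 1·3 = -2
  a_11 = 1·-2 + -1·-1 + 1·4 = 3
  a_12 = 1·3 + -1·-2 + 1·-1 = 4

1,-1,1 ; 4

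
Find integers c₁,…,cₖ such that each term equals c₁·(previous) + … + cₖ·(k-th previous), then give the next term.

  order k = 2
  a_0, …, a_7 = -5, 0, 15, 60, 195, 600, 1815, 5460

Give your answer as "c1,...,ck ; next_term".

  a_2 = 4·0 + -3·-5 = 15
  a_3 = 4·15 + -3·0 = 60
  a_4 = 4·60 + -3·15 = 195
  a_5 = 4·195 + -3·60 = 600
  a_6 = 4·600 + -3·195 = 1815
  a_7 = 4·1815 + -3·600 = 5460
  a_8 = 4·5460 + -3·1815 = 16395

4,-3 ; 16395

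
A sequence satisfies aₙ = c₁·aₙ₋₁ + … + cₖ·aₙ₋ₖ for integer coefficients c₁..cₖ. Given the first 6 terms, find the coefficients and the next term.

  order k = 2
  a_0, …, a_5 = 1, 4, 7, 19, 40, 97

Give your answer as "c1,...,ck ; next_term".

  a_2 = 1·4 + 3·1 = 7
  a_3 = 1·7 + 3·4 = 19
  a_4 = 1·19 + 3·7 = 40
  a_5 = 1·40 + 3·19 = 97
  a_6 = 1·97 + 3·40 = 217

1,3 ; 217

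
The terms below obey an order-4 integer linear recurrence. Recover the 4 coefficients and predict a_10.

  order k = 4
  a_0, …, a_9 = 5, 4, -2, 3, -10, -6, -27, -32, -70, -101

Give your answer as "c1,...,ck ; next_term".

1,2,-1,-1 ; -182

  a_4 = 1·3 + 2·-2 + -1·4 + -1·5 = -10
  a_5 = 1·-10 + 2·3 + -1·-2 + -1·4 = -6
  a_6 = 1·-6 + 2·-10 + -1·3 + -1·-2 = -27
  a_7 = 1·-27 + 2·-6 + -1·-10 + -1·3 = -32
  a_8 = 1·-32 + 2·-27 + -1·-6 + -1·-10 = -70
  a_9 = 1·-70 + 2·-32 + -1·-27 + -1·-6 = -101
  a_10 = 1·-101 + 2·-70 + -1·-32 + -1·-27 = -182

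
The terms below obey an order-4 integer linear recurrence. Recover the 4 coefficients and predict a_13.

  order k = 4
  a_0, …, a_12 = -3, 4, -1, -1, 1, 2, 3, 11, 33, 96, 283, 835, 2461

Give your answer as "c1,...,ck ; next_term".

2,2,2,1 ; 7254

  a_4 = 2·-1 + 2·-1 + 2·4 + 1·-3 = 1
  a_5 = 2·1 + 2·-1 + 2·-1 + 1·4 = 2
  a_6 = 2·2 + 2·1 + 2·-1 + 1·-1 = 3
  a_7 = 2·3 + 2·2 + 2·1 + 1·-1 = 11
  a_8 = 2·11 + 2·3 + 2·2 + 1·1 = 33
  a_9 = 2·33 + 2·11 + 2·3 + 1·2 = 96
  a_10 = 2·96 + 2·33 + 2·11 + 1·3 = 283
  a_11 = 2·283 + 2·96 + 2·33 + 1·11 = 835
  a_12 = 2·835 + 2·283 + 2·96 + 1·33 = 2461
  a_13 = 2·2461 + 2·835 + 2·283 + 1·96 = 7254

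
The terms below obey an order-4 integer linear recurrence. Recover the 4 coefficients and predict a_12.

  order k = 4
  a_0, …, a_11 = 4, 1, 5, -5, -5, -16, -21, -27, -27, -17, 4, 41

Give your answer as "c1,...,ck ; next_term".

  a_4 = 1·-5 + 1·5 + -1·1 + -1·4 = -5
  a_5 = 1·-5 + 1·-5 + -1·5 + -1·1 = -16
  a_6 = 1·-16 + 1·-5 + -1·-5 + -1·5 = -21
  a_7 = 1·-21 + 1·-16 + -1·-5 + -1·-5 = -27
  a_8 = 1·-27 + 1·-21 + -1·-16 + -1·-5 = -27
  a_9 = 1·-27 + 1·-27 + -1·-21 + -1·-16 = -17
  a_10 = 1·-17 + 1·-27 + -1·-27 + -1·-21 = 4
  a_11 = 1·4 + 1·-17 + -1·-27 + -1·-27 = 41
  a_12 = 1·41 + 1·4 + -1·-17 + -1·-27 = 89

1,1,-1,-1 ; 89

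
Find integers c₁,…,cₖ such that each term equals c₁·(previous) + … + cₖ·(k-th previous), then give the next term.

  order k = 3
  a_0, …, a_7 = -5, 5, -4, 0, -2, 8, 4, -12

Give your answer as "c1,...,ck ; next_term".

0,-2,-2 ; -24

  a_3 = 0·-4 + -2·5 + -2·-5 = 0
  a_4 = 0·0 + -2·-4 + -2·5 = -2
  a_5 = 0·-2 + -2·0 + -2·-4 = 8
  a_6 = 0·8 + -2·-2 + -2·0 = 4
  a_7 = 0·4 + -2·8 + -2·-2 = -12
  a_8 = 0·-12 + -2·4 + -2·8 = -24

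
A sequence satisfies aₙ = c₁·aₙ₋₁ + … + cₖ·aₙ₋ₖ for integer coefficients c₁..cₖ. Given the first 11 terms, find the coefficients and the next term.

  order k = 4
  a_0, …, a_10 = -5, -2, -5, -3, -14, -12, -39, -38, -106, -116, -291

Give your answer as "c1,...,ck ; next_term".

  a_4 = 1·-3 + 2·-5 + -2·-2 + 1·-5 = -14
  a_5 = 1·-14 + 2·-3 + -2·-5 + 1·-2 = -12
  a_6 = 1·-12 + 2·-14 + -2·-3 + 1·-5 = -39
  a_7 = 1·-39 + 2·-12 + -2·-14 + 1·-3 = -38
  a_8 = 1·-38 + 2·-39 + -2·-12 + 1·-14 = -106
  a_9 = 1·-106 + 2·-38 + -2·-39 + 1·-12 = -116
  a_10 = 1·-116 + 2·-106 + -2·-38 + 1·-39 = -291
  a_11 = 1·-291 + 2·-116 + -2·-106 + 1·-38 = -349

1,2,-2,1 ; -349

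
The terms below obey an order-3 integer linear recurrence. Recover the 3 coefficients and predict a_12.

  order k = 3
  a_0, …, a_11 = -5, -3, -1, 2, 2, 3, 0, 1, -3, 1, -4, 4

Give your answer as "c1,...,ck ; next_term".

0,1,-1 ; -5

  a_3 = 0·-1 + 1·-3 + -1·-5 = 2
  a_4 = 0·2 + 1·-1 + -1·-3 = 2
  a_5 = 0·2 + 1·2 + -1·-1 = 3
  a_6 = 0·3 + 1·2 + -1·2 = 0
  a_7 = 0·0 + 1·3 + -1·2 = 1
  a_8 = 0·1 + 1·0 + -1·3 = -3
  a_9 = 0·-3 + 1·1 + -1·0 = 1
  a_10 = 0·1 + 1·-3 + -1·1 = -4
  a_11 = 0·-4 + 1·1 + -1·-3 = 4
  a_12 = 0·4 + 1·-4 + -1·1 = -5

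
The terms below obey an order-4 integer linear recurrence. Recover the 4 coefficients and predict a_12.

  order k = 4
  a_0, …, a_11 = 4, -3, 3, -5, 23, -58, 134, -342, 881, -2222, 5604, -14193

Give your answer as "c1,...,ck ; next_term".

  a_4 = -2·-5 + 0·3 + -3·-3 + 1·4 = 23
  a_5 = -2·23 + 0·-5 + -3·3 + 1·-3 = -58
  a_6 = -2·-58 + 0·23 + -3·-5 + 1·3 = 134
  a_7 = -2·134 + 0·-58 + -3·23 + 1·-5 = -342
  a_8 = -2·-342 + 0·134 + -3·-58 + 1·23 = 881
  a_9 = -2·881 + 0·-342 + -3·134 + 1·-58 = -2222
  a_10 = -2·-2222 + 0·881 + -3·-342 + 1·134 = 5604
  a_11 = -2·5604 + 0·-2222 + -3·881 + 1·-342 = -14193
  a_12 = -2·-14193 + 0·5604 + -3·-2222 + 1·881 = 35933

-2,0,-3,1 ; 35933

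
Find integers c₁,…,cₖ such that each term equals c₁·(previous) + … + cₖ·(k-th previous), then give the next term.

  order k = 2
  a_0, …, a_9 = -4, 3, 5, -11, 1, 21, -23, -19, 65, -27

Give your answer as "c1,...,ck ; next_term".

  a_2 = -1·3 + -2·-4 = 5
  a_3 = -1·5 + -2·3 = -11
  a_4 = -1·-11 + -2·5 = 1
  a_5 = -1·1 + -2·-11 = 21
  a_6 = -1·21 + -2·1 = -23
  a_7 = -1·-23 + -2·21 = -19
  a_8 = -1·-19 + -2·-23 = 65
  a_9 = -1·65 + -2·-19 = -27
  a_10 = -1·-27 + -2·65 = -103

-1,-2 ; -103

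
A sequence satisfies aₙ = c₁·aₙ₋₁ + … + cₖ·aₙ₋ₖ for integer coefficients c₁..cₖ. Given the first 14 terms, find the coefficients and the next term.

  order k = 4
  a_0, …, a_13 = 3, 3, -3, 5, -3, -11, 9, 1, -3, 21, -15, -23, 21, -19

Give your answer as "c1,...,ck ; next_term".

  a_4 = 0·5 + -1·-3 + 0·3 + -2·3 = -3
  a_5 = 0·-3 + -1·5 + 0·-3 + -2·3 = -11
  a_6 = 0·-11 + -1·-3 + 0·5 + -2·-3 = 9
  a_7 = 0·9 + -1·-11 + 0·-3 + -2·5 = 1
  a_8 = 0·1 + -1·9 + 0·-11 + -2·-3 = -3
  a_9 = 0·-3 + -1·1 + 0·9 + -2·-11 = 21
  a_10 = 0·21 + -1·-3 + 0·1 + -2·9 = -15
  a_11 = 0·-15 + -1·21 + 0·-3 + -2·1 = -23
  a_12 = 0·-23 + -1·-15 + 0·21 + -2·-3 = 21
  a_13 = 0·21 + -1·-23 + 0·-15 + -2·21 = -19
  a_14 = 0·-19 + -1·21 + 0·-23 + -2·-15 = 9

0,-1,0,-2 ; 9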